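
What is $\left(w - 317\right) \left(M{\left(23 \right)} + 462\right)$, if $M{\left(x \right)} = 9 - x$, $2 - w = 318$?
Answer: $-283584$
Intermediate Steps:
$w = -316$ ($w = 2 - 318 = -316$)
$\left(w - 317\right) \left(M{\left(23 \right)} + 462\right) = \left(-316 - 317\right) \left(\left(9 - 23\right) + 462\right) = - 633 \left(\left(9 - 23\right) + 462\right) = - 633 \left(-14 + 462\right) = \left(-633\right) 448 = -283584$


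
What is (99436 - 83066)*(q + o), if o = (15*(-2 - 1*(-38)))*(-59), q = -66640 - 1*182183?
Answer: -4594780710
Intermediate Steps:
q = -248823 (q = -66640 - 182183 = -248823)
o = -31860 (o = (15*(-2 + 38))*(-59) = (15*36)*(-59) = 540*(-59) = -31860)
(99436 - 83066)*(q + o) = (99436 - 83066)*(-248823 - 31860) = 16370*(-280683) = -4594780710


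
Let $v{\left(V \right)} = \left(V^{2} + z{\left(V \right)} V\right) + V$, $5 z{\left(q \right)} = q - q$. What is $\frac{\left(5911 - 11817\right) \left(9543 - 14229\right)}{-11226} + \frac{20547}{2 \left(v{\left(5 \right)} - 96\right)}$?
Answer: $- \frac{215768263}{82324} \approx -2621.0$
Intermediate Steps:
$z{\left(q \right)} = 0$ ($z{\left(q \right)} = \frac{q - q}{5} = \frac{1}{5} \cdot 0 = 0$)
$v{\left(V \right)} = V + V^{2}$ ($v{\left(V \right)} = \left(V^{2} + 0 V\right) + V = \left(V^{2} + 0\right) + V = V^{2} + V = V + V^{2}$)
$\frac{\left(5911 - 11817\right) \left(9543 - 14229\right)}{-11226} + \frac{20547}{2 \left(v{\left(5 \right)} - 96\right)} = \frac{\left(5911 - 11817\right) \left(9543 - 14229\right)}{-11226} + \frac{20547}{2 \left(5 \left(1 + 5\right) - 96\right)} = \left(-5906\right) \left(-4686\right) \left(- \frac{1}{11226}\right) + \frac{20547}{2 \left(5 \cdot 6 - 96\right)} = 27675516 \left(- \frac{1}{11226}\right) + \frac{20547}{2 \left(30 - 96\right)} = - \frac{4612586}{1871} + \frac{20547}{2 \left(-66\right)} = - \frac{4612586}{1871} + \frac{20547}{-132} = - \frac{4612586}{1871} + 20547 \left(- \frac{1}{132}\right) = - \frac{4612586}{1871} - \frac{6849}{44} = - \frac{215768263}{82324}$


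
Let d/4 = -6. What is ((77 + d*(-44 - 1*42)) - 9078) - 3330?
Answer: -10267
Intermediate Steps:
d = -24 (d = 4*(-6) = -24)
((77 + d*(-44 - 1*42)) - 9078) - 3330 = ((77 - 24*(-44 - 1*42)) - 9078) - 3330 = ((77 - 24*(-44 - 42)) - 9078) - 3330 = ((77 - 24*(-86)) - 9078) - 3330 = ((77 + 2064) - 9078) - 3330 = (2141 - 9078) - 3330 = -6937 - 3330 = -10267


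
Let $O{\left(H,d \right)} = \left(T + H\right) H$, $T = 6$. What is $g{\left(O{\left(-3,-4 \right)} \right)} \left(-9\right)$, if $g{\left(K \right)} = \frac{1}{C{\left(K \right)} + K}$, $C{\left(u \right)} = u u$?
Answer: $- \frac{1}{8} \approx -0.125$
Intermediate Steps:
$C{\left(u \right)} = u^{2}$
$O{\left(H,d \right)} = H \left(6 + H\right)$ ($O{\left(H,d \right)} = \left(6 + H\right) H = H \left(6 + H\right)$)
$g{\left(K \right)} = \frac{1}{K + K^{2}}$ ($g{\left(K \right)} = \frac{1}{K^{2} + K} = \frac{1}{K + K^{2}}$)
$g{\left(O{\left(-3,-4 \right)} \right)} \left(-9\right) = \frac{1}{- 3 \left(6 - 3\right) \left(1 - 3 \left(6 - 3\right)\right)} \left(-9\right) = \frac{1}{\left(-3\right) 3 \left(1 - 9\right)} \left(-9\right) = \frac{1}{\left(-9\right) \left(1 - 9\right)} \left(-9\right) = - \frac{1}{9 \left(-8\right)} \left(-9\right) = \left(- \frac{1}{9}\right) \left(- \frac{1}{8}\right) \left(-9\right) = \frac{1}{72} \left(-9\right) = - \frac{1}{8}$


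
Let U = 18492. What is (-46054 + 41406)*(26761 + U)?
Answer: -210335944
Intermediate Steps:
(-46054 + 41406)*(26761 + U) = (-46054 + 41406)*(26761 + 18492) = -4648*45253 = -210335944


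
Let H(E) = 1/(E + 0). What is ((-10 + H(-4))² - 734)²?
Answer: 101263969/256 ≈ 3.9556e+5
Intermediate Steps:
H(E) = 1/E
((-10 + H(-4))² - 734)² = ((-10 + 1/(-4))² - 734)² = ((-10 - ¼)² - 734)² = ((-41/4)² - 734)² = (1681/16 - 734)² = (-10063/16)² = 101263969/256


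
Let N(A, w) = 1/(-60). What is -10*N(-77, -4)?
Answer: 1/6 ≈ 0.16667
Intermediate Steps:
N(A, w) = -1/60
-10*N(-77, -4) = -10*(-1/60) = 1/6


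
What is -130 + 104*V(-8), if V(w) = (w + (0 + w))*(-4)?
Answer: 6526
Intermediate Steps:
V(w) = -8*w (V(w) = (w + w)*(-4) = (2*w)*(-4) = -8*w)
-130 + 104*V(-8) = -130 + 104*(-8*(-8)) = -130 + 104*64 = -130 + 6656 = 6526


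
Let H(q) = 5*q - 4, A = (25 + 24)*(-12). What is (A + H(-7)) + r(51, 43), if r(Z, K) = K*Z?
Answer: 1566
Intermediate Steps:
A = -588 (A = 49*(-12) = -588)
H(q) = -4 + 5*q
(A + H(-7)) + r(51, 43) = (-588 + (-4 + 5*(-7))) + 43*51 = (-588 + (-4 - 35)) + 2193 = (-588 - 39) + 2193 = -627 + 2193 = 1566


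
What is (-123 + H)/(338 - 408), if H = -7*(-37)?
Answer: -68/35 ≈ -1.9429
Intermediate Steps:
H = 259
(-123 + H)/(338 - 408) = (-123 + 259)/(338 - 408) = 136/(-70) = 136*(-1/70) = -68/35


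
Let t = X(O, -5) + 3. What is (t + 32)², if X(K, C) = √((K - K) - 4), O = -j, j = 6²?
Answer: 1221 + 140*I ≈ 1221.0 + 140.0*I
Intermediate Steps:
j = 36
O = -36 (O = -1*36 = -36)
X(K, C) = 2*I (X(K, C) = √(0 - 4) = √(-4) = 2*I)
t = 3 + 2*I (t = 2*I + 3 = 3 + 2*I ≈ 3.0 + 2.0*I)
(t + 32)² = ((3 + 2*I) + 32)² = (35 + 2*I)²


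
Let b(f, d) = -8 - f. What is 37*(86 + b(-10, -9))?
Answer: 3256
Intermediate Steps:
37*(86 + b(-10, -9)) = 37*(86 + (-8 - 1*(-10))) = 37*(86 + (-8 + 10)) = 37*(86 + 2) = 37*88 = 3256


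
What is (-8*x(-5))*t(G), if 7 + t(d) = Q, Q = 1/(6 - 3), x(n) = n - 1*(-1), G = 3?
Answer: -640/3 ≈ -213.33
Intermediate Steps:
x(n) = 1 + n (x(n) = n + 1 = 1 + n)
Q = ⅓ (Q = 1/3 = ⅓ ≈ 0.33333)
t(d) = -20/3 (t(d) = -7 + ⅓ = -20/3)
(-8*x(-5))*t(G) = -8*(1 - 5)*(-20/3) = -8*(-4)*(-20/3) = 32*(-20/3) = -640/3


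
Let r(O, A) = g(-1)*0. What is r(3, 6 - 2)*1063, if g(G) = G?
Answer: 0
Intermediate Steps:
r(O, A) = 0 (r(O, A) = -1*0 = 0)
r(3, 6 - 2)*1063 = 0*1063 = 0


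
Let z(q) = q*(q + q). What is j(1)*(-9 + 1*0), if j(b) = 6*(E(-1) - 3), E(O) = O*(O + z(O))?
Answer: 216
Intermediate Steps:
z(q) = 2*q² (z(q) = q*(2*q) = 2*q²)
E(O) = O*(O + 2*O²)
j(b) = -24 (j(b) = 6*((-1)²*(1 + 2*(-1)) - 3) = 6*(1*(1 - 2) - 3) = 6*(1*(-1) - 3) = 6*(-1 - 3) = 6*(-4) = -24)
j(1)*(-9 + 1*0) = -24*(-9 + 1*0) = -24*(-9 + 0) = -24*(-9) = 216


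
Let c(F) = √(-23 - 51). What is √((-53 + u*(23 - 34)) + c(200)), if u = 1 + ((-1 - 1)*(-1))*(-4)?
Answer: √(24 + I*√74) ≈ 4.9747 + 0.86461*I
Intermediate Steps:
c(F) = I*√74 (c(F) = √(-74) = I*√74)
u = -7 (u = 1 - 2*(-1)*(-4) = 1 + 2*(-4) = 1 - 8 = -7)
√((-53 + u*(23 - 34)) + c(200)) = √((-53 - 7*(23 - 34)) + I*√74) = √((-53 - 7*(-11)) + I*√74) = √((-53 + 77) + I*√74) = √(24 + I*√74)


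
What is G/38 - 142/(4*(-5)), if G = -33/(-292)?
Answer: 394073/55480 ≈ 7.1030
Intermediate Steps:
G = 33/292 (G = -33*(-1/292) = 33/292 ≈ 0.11301)
G/38 - 142/(4*(-5)) = (33/292)/38 - 142/(4*(-5)) = (33/292)*(1/38) - 142/(-20) = 33/11096 - 142*(-1/20) = 33/11096 + 71/10 = 394073/55480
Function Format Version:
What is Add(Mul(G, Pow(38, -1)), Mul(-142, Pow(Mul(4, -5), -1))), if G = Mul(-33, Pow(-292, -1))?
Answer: Rational(394073, 55480) ≈ 7.1030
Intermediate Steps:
G = Rational(33, 292) (G = Mul(-33, Rational(-1, 292)) = Rational(33, 292) ≈ 0.11301)
Add(Mul(G, Pow(38, -1)), Mul(-142, Pow(Mul(4, -5), -1))) = Add(Mul(Rational(33, 292), Pow(38, -1)), Mul(-142, Pow(Mul(4, -5), -1))) = Add(Mul(Rational(33, 292), Rational(1, 38)), Mul(-142, Pow(-20, -1))) = Add(Rational(33, 11096), Mul(-142, Rational(-1, 20))) = Add(Rational(33, 11096), Rational(71, 10)) = Rational(394073, 55480)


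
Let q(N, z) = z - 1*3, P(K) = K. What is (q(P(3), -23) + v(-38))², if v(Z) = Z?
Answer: 4096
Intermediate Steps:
q(N, z) = -3 + z (q(N, z) = z - 3 = -3 + z)
(q(P(3), -23) + v(-38))² = ((-3 - 23) - 38)² = (-26 - 38)² = (-64)² = 4096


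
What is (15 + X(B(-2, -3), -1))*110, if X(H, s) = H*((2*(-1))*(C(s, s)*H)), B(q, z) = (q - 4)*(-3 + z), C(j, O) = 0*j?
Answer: 1650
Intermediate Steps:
C(j, O) = 0
B(q, z) = (-4 + q)*(-3 + z)
X(H, s) = 0 (X(H, s) = H*((2*(-1))*(0*H)) = H*(-2*0) = H*0 = 0)
(15 + X(B(-2, -3), -1))*110 = (15 + 0)*110 = 15*110 = 1650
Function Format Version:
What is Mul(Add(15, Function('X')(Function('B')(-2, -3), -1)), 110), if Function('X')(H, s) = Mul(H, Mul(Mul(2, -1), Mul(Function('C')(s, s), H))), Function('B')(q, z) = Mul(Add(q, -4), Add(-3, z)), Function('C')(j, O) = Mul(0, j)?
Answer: 1650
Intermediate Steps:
Function('C')(j, O) = 0
Function('B')(q, z) = Mul(Add(-4, q), Add(-3, z))
Function('X')(H, s) = 0 (Function('X')(H, s) = Mul(H, Mul(Mul(2, -1), Mul(0, H))) = Mul(H, Mul(-2, 0)) = Mul(H, 0) = 0)
Mul(Add(15, Function('X')(Function('B')(-2, -3), -1)), 110) = Mul(Add(15, 0), 110) = Mul(15, 110) = 1650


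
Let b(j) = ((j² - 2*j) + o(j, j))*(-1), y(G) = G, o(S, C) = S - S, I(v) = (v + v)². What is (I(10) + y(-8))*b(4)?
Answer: -3136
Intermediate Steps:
I(v) = 4*v² (I(v) = (2*v)² = 4*v²)
o(S, C) = 0
b(j) = -j² + 2*j (b(j) = ((j² - 2*j) + 0)*(-1) = (j² - 2*j)*(-1) = -j² + 2*j)
(I(10) + y(-8))*b(4) = (4*10² - 8)*(4*(2 - 1*4)) = (4*100 - 8)*(4*(2 - 4)) = (400 - 8)*(4*(-2)) = 392*(-8) = -3136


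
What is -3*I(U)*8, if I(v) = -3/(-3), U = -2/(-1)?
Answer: -24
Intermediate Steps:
U = 2 (U = -2*(-1) = 2)
I(v) = 1 (I(v) = -3*(-⅓) = 1)
-3*I(U)*8 = -3*1*8 = -3*8 = -24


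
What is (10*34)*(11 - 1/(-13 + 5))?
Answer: 7565/2 ≈ 3782.5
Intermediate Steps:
(10*34)*(11 - 1/(-13 + 5)) = 340*(11 - 1/(-8)) = 340*(11 - 1*(-1/8)) = 340*(11 + 1/8) = 340*(89/8) = 7565/2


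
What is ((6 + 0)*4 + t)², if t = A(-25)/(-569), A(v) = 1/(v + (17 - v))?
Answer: 53894086801/93566929 ≈ 576.00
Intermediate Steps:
A(v) = 1/17
t = -1/9673 (t = (1/17)/(-569) = (1/17)*(-1/569) = -1/9673 ≈ -0.00010338)
((6 + 0)*4 + t)² = ((6 + 0)*4 - 1/9673)² = (6*4 - 1/9673)² = (24 - 1/9673)² = (232151/9673)² = 53894086801/93566929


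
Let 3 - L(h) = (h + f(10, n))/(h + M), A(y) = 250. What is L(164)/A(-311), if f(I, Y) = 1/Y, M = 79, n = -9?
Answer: 2543/273375 ≈ 0.0093022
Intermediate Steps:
L(h) = 3 - (-1/9 + h)/(79 + h) (L(h) = 3 - (h + 1/(-9))/(h + 79) = 3 - (h - 1/9)/(79 + h) = 3 - (-1/9 + h)/(79 + h))
L(164)/A(-311) = (2*(1067 + 9*164)/(9*(79 + 164)))/250 = ((2/9)*(1067 + 1476)/243)*(1/250) = ((2/9)*(1/243)*2543)*(1/250) = (5086/2187)*(1/250) = 2543/273375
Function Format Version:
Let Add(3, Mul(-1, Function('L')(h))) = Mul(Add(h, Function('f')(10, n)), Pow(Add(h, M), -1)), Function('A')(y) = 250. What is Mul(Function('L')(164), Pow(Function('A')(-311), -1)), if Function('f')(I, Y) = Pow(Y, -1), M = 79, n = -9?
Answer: Rational(2543, 273375) ≈ 0.0093022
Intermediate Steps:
Function('L')(h) = Add(3, Mul(-1, Pow(Add(79, h), -1), Add(Rational(-1, 9), h))) (Function('L')(h) = Add(3, Mul(-1, Mul(Add(h, Pow(-9, -1)), Pow(Add(h, 79), -1)))) = Add(3, Mul(-1, Mul(Add(h, Rational(-1, 9)), Pow(Add(79, h), -1)))) = Add(3, Mul(-1, Mul(Add(Rational(-1, 9), h), Pow(Add(79, h), -1)))) = Add(3, Mul(-1, Mul(Pow(Add(79, h), -1), Add(Rational(-1, 9), h)))) = Add(3, Mul(-1, Pow(Add(79, h), -1), Add(Rational(-1, 9), h))))
Mul(Function('L')(164), Pow(Function('A')(-311), -1)) = Mul(Mul(Rational(2, 9), Pow(Add(79, 164), -1), Add(1067, Mul(9, 164))), Pow(250, -1)) = Mul(Mul(Rational(2, 9), Pow(243, -1), Add(1067, 1476)), Rational(1, 250)) = Mul(Mul(Rational(2, 9), Rational(1, 243), 2543), Rational(1, 250)) = Mul(Rational(5086, 2187), Rational(1, 250)) = Rational(2543, 273375)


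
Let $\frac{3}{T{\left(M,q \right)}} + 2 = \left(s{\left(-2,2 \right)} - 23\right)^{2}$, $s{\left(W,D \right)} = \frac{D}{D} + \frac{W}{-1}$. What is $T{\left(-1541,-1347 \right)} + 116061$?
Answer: $\frac{46192281}{398} \approx 1.1606 \cdot 10^{5}$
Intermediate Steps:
$s{\left(W,D \right)} = 1 - W$ ($s{\left(W,D \right)} = 1 + W \left(-1\right) = 1 - W$)
$T{\left(M,q \right)} = \frac{3}{398}$ ($T{\left(M,q \right)} = \frac{3}{-2 + \left(\left(1 - -2\right) - 23\right)^{2}} = \frac{3}{-2 + \left(\left(1 + 2\right) - 23\right)^{2}} = \frac{3}{-2 + \left(3 - 23\right)^{2}} = \frac{3}{-2 + \left(-20\right)^{2}} = \frac{3}{-2 + 400} = \frac{3}{398}$)
$T{\left(-1541,-1347 \right)} + 116061 = \frac{3}{398} + 116061 = \frac{46192281}{398}$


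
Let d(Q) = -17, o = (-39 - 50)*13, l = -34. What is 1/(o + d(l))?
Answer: -1/1174 ≈ -0.00085179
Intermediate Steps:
o = -1157 (o = -89*13 = -1157)
1/(o + d(l)) = 1/(-1157 - 17) = 1/(-1174) = -1/1174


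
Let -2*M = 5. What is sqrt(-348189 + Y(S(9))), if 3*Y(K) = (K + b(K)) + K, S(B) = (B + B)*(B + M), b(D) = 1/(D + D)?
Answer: I*sqrt(19061165838)/234 ≈ 590.01*I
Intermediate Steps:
M = -5/2 (M = -1/2*5 = -5/2 ≈ -2.5000)
b(D) = 1/(2*D)
S(B) = 2*B*(-5/2 + B) (S(B) = (B + B)*(B - 5/2) = (2*B)*(-5/2 + B) = 2*B*(-5/2 + B))
Y(K) = 1/(6*K) + 2*K/3 (Y(K) = ((K + 1/(2*K)) + K)/3 = (1/(2*K) + 2*K)/3 = 1/(6*K) + 2*K/3)
sqrt(-348189 + Y(S(9))) = sqrt(-348189 + (1 + 4*(9*(-5 + 2*9))**2)/(6*((9*(-5 + 2*9))))) = sqrt(-348189 + (1 + 4*(9*(-5 + 18))**2)/(6*((9*(-5 + 18))))) = sqrt(-348189 + (1 + 4*(9*13)**2)/(6*((9*13)))) = sqrt(-348189 + (1/6)*(1 + 4*117**2)/117) = sqrt(-348189 + (1/6)*(1/117)*(1 + 4*13689)) = sqrt(-348189 + (1/6)*(1/117)*(1 + 54756)) = sqrt(-348189 + (1/6)*(1/117)*54757) = sqrt(-348189 + 54757/702) = sqrt(-244373921/702) = I*sqrt(19061165838)/234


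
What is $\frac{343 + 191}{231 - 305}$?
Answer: $- \frac{267}{37} \approx -7.2162$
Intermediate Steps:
$\frac{343 + 191}{231 - 305} = \frac{534}{-74} = 534 \left(- \frac{1}{74}\right) = - \frac{267}{37}$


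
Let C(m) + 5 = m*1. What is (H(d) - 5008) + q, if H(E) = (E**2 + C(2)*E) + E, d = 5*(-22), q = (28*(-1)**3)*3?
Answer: 7228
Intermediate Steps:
q = -84 (q = (28*(-1))*3 = -28*3 = -84)
C(m) = -5 + m (C(m) = -5 + m*1 = -5 + m)
d = -110
H(E) = E**2 - 2*E (H(E) = (E**2 + (-5 + 2)*E) + E = (E**2 - 3*E) + E = E**2 - 2*E)
(H(d) - 5008) + q = (-110*(-2 - 110) - 5008) - 84 = (-110*(-112) - 5008) - 84 = (12320 - 5008) - 84 = 7312 - 84 = 7228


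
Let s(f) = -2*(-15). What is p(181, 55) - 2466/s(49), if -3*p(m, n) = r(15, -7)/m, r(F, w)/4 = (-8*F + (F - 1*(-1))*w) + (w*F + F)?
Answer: -216733/2715 ≈ -79.828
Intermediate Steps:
s(f) = 30
r(F, w) = -28*F + 4*F*w + 4*w*(1 + F) (r(F, w) = 4*((-8*F + (F - 1*(-1))*w) + (w*F + F)) = 4*((-8*F + (F + 1)*w) + (F*w + F)) = 4*((-8*F + (1 + F)*w) + (F + F*w)) = 4*((-8*F + w*(1 + F)) + (F + F*w)) = 4*(-7*F + F*w + w*(1 + F)) = -28*F + 4*F*w + 4*w*(1 + F))
p(m, n) = 1288/(3*m) (p(m, n) = -(-28*15 + 4*(-7) + 8*15*(-7))/(3*m) = -(-420 - 28 - 840)/(3*m) = -(-1288)/(3*m) = 1288/(3*m))
p(181, 55) - 2466/s(49) = (1288/3)/181 - 2466/30 = (1288/3)*(1/181) - 2466*1/30 = 1288/543 - 411/5 = -216733/2715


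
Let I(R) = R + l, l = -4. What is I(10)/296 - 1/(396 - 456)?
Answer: 41/1110 ≈ 0.036937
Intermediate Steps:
I(R) = -4 + R (I(R) = R - 4 = -4 + R)
I(10)/296 - 1/(396 - 456) = (-4 + 10)/296 - 1/(396 - 456) = 6*(1/296) - 1/(-60) = 3/148 - 1*(-1/60) = 3/148 + 1/60 = 41/1110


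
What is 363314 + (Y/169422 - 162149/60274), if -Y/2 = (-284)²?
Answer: 1855015751653913/5105870814 ≈ 3.6331e+5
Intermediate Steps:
Y = -161312 (Y = -2*(-284)² = -2*80656 = -161312)
363314 + (Y/169422 - 162149/60274) = 363314 + (-161312/169422 - 162149/60274) = 363314 + (-161312*1/169422 - 162149*1/60274) = 363314 + (-80656/84711 - 162149/60274) = 363314 - 18597263683/5105870814 = 1855015751653913/5105870814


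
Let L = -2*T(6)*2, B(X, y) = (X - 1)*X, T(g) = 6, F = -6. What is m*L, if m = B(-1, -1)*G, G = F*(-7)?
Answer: -2016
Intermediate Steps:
B(X, y) = X*(-1 + X) (B(X, y) = (-1 + X)*X = X*(-1 + X))
G = 42 (G = -6*(-7) = 42)
L = -24 (L = -2*6*2 = -12*2 = -24)
m = 84 (m = -(-1 - 1)*42 = -1*(-2)*42 = 2*42 = 84)
m*L = 84*(-24) = -2016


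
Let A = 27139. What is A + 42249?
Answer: 69388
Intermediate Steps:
A + 42249 = 27139 + 42249 = 69388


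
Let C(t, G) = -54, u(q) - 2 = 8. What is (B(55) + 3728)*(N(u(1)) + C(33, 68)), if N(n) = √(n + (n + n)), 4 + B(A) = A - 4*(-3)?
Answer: -204714 + 3791*√30 ≈ -1.8395e+5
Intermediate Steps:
u(q) = 10 (u(q) = 2 + 8 = 10)
B(A) = 8 + A (B(A) = -4 + (A - 4*(-3)) = -4 + (A + 12) = -4 + (12 + A) = 8 + A)
N(n) = √3*√n (N(n) = √(n + 2*n) = √(3*n) = √3*√n)
(B(55) + 3728)*(N(u(1)) + C(33, 68)) = ((8 + 55) + 3728)*(√3*√10 - 54) = (63 + 3728)*(√30 - 54) = 3791*(-54 + √30) = -204714 + 3791*√30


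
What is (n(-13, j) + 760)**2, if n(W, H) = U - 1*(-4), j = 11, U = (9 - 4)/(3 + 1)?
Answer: 9369721/16 ≈ 5.8561e+5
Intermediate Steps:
U = 5/4 ≈ 1.2500
n(W, H) = 21/4 (n(W, H) = 5/4 - 1*(-4) = 5/4 + 4 = 21/4)
(n(-13, j) + 760)**2 = (21/4 + 760)**2 = (3061/4)**2 = 9369721/16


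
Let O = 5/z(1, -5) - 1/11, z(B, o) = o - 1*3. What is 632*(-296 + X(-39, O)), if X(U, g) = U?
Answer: -211720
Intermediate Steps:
z(B, o) = -3 + o (z(B, o) = o - 3 = -3 + o)
O = -63/88 (O = 5/(-3 - 5) - 1/11 = 5/(-8) - 1*1/11 = 5*(-1/8) - 1/11 = -5/8 - 1/11 = -63/88 ≈ -0.71591)
632*(-296 + X(-39, O)) = 632*(-296 - 39) = 632*(-335) = -211720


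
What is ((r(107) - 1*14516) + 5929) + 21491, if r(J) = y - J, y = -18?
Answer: 12779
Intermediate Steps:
r(J) = -18 - J
((r(107) - 1*14516) + 5929) + 21491 = (((-18 - 1*107) - 1*14516) + 5929) + 21491 = (((-18 - 107) - 14516) + 5929) + 21491 = ((-125 - 14516) + 5929) + 21491 = (-14641 + 5929) + 21491 = -8712 + 21491 = 12779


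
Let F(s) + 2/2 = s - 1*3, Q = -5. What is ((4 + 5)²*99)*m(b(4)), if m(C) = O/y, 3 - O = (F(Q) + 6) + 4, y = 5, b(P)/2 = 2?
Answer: 16038/5 ≈ 3207.6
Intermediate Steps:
b(P) = 4 (b(P) = 2*2 = 4)
F(s) = -4 + s (F(s) = -1 + (s - 1*3) = -1 + (s - 3) = -1 + (-3 + s) = -4 + s)
O = 2 (O = 3 - (((-4 - 5) + 6) + 4) = 3 - ((-9 + 6) + 4) = 3 - (-3 + 4) = 3 - 1*1 = 3 - 1 = 2)
m(C) = ⅖ (m(C) = 2/5 = 2*(⅕) = ⅖)
((4 + 5)²*99)*m(b(4)) = ((4 + 5)²*99)*(⅖) = (9²*99)*(⅖) = (81*99)*(⅖) = 8019*(⅖) = 16038/5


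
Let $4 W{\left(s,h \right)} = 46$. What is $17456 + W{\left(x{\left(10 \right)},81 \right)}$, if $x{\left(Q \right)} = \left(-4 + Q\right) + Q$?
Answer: $\frac{34935}{2} \approx 17468.0$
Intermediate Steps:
$x{\left(Q \right)} = -4 + 2 Q$
$W{\left(s,h \right)} = \frac{23}{2}$ ($W{\left(s,h \right)} = \frac{1}{4} \cdot 46 = \frac{23}{2}$)
$17456 + W{\left(x{\left(10 \right)},81 \right)} = 17456 + \frac{23}{2} = \frac{34935}{2}$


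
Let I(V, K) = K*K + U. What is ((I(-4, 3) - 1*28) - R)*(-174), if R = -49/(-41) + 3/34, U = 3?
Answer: 2096091/697 ≈ 3007.3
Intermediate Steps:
I(V, K) = 3 + K² (I(V, K) = K*K + 3 = K² + 3 = 3 + K²)
R = 1789/1394 (R = -49*(-1/41) + 3*(1/34) = 49/41 + 3/34 = 1789/1394 ≈ 1.2834)
((I(-4, 3) - 1*28) - R)*(-174) = (((3 + 3²) - 1*28) - 1*1789/1394)*(-174) = (((3 + 9) - 28) - 1789/1394)*(-174) = ((12 - 28) - 1789/1394)*(-174) = (-16 - 1789/1394)*(-174) = -24093/1394*(-174) = 2096091/697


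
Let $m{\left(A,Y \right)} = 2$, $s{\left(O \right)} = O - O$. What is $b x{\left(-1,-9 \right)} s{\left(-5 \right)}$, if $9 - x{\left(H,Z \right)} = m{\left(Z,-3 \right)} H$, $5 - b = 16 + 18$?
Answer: $0$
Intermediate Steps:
$b = -29$ ($b = 5 - \left(16 + 18\right) = 5 - 34 = -29$)
$s{\left(O \right)} = 0$
$x{\left(H,Z \right)} = 9 - 2 H$
$b x{\left(-1,-9 \right)} s{\left(-5 \right)} = - 29 \left(9 - -2\right) 0 = - 29 \left(9 + 2\right) 0 = \left(-29\right) 11 \cdot 0 = \left(-319\right) 0 = 0$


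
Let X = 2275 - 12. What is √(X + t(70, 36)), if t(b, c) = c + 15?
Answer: √2314 ≈ 48.104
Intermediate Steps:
t(b, c) = 15 + c
X = 2263
√(X + t(70, 36)) = √(2263 + (15 + 36)) = √(2263 + 51) = √2314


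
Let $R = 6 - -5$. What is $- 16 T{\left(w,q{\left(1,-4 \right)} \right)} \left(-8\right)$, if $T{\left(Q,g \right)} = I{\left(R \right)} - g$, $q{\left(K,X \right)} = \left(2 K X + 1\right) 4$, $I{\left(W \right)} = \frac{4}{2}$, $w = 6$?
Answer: $3840$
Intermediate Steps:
$R = 11$ ($R = 6 + 5 = 11$)
$I{\left(W \right)} = 2$ ($I{\left(W \right)} = 4 \cdot \frac{1}{2} = 2$)
$q{\left(K,X \right)} = 4 + 8 K X$ ($q{\left(K,X \right)} = \left(2 K X + 1\right) 4 = \left(1 + 2 K X\right) 4 = 4 + 8 K X$)
$T{\left(Q,g \right)} = 2 - g$
$- 16 T{\left(w,q{\left(1,-4 \right)} \right)} \left(-8\right) = - 16 \left(2 - \left(4 + 8 \cdot 1 \left(-4\right)\right)\right) \left(-8\right) = - 16 \left(2 - \left(4 - 32\right)\right) \left(-8\right) = - 16 \left(2 - -28\right) \left(-8\right) = - 16 \left(2 + 28\right) \left(-8\right) = \left(-16\right) 30 \left(-8\right) = \left(-480\right) \left(-8\right) = 3840$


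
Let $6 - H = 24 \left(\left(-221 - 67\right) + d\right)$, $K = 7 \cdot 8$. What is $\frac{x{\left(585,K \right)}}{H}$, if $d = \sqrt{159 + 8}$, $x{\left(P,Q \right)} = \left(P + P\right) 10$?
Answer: $\frac{2248350}{1326737} + \frac{7800 \sqrt{167}}{1326737} \approx 1.7706$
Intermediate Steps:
$K = 56$
$x{\left(P,Q \right)} = 20 P$ ($x{\left(P,Q \right)} = 2 P 10 = 20 P$)
$d = \sqrt{167} \approx 12.923$
$H = 6918 - 24 \sqrt{167}$ ($H = 6 - 24 \left(\left(-221 - 67\right) + \sqrt{167}\right) = 6 - 24 \left(-288 + \sqrt{167}\right) = 6 - \left(-6912 + 24 \sqrt{167}\right) = 6 + \left(6912 - 24 \sqrt{167}\right) = 6918 - 24 \sqrt{167} \approx 6607.9$)
$\frac{x{\left(585,K \right)}}{H} = \frac{20 \cdot 585}{6918 - 24 \sqrt{167}} = \frac{11700}{6918 - 24 \sqrt{167}}$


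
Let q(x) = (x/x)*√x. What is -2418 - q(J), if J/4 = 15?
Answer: -2418 - 2*√15 ≈ -2425.7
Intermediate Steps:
J = 60 (J = 4*15 = 60)
q(x) = √x (q(x) = 1*√x = √x)
-2418 - q(J) = -2418 - √60 = -2418 - 2*√15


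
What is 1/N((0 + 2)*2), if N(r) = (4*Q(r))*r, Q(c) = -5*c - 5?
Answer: -1/400 ≈ -0.0025000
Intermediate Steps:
Q(c) = -5 - 5*c
N(r) = r*(-20 - 20*r) (N(r) = (4*(-5 - 5*r))*r = (-20 - 20*r)*r = r*(-20 - 20*r))
1/N((0 + 2)*2) = 1/(-20*(0 + 2)*2*(1 + (0 + 2)*2)) = 1/(-20*2*2*(1 + 2*2)) = 1/(-20*4*(1 + 4)) = 1/(-20*4*5) = 1/(-400) = -1/400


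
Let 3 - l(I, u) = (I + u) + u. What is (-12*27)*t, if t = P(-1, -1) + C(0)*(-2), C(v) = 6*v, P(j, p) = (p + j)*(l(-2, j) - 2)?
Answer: 3240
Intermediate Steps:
l(I, u) = 3 - I - 2*u (l(I, u) = 3 - ((I + u) + u) = 3 - (I + 2*u) = 3 + (-I - 2*u) = 3 - I - 2*u)
P(j, p) = (3 - 2*j)*(j + p) (P(j, p) = (p + j)*((3 - 1*(-2) - 2*j) - 2) = (j + p)*((3 + 2 - 2*j) - 2) = (j + p)*((5 - 2*j) - 2) = (j + p)*(3 - 2*j) = (3 - 2*j)*(j + p))
t = -10 (t = (-2*(-1)² + 3*(-1) + 3*(-1) - 2*(-1)*(-1)) + (6*0)*(-2) = (-2*1 - 3 - 3 - 2) + 0*(-2) = (-2 - 3 - 3 - 2) + 0 = -10 + 0 = -10)
(-12*27)*t = -12*27*(-10) = -324*(-10) = 3240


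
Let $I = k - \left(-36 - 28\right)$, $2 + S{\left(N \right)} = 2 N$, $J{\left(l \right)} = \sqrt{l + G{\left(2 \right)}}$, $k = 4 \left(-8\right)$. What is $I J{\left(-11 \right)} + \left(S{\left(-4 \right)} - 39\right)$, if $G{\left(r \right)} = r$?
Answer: $-49 + 96 i \approx -49.0 + 96.0 i$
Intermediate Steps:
$k = -32$
$J{\left(l \right)} = \sqrt{2 + l}$ ($J{\left(l \right)} = \sqrt{l + 2} = \sqrt{2 + l}$)
$S{\left(N \right)} = -2 + 2 N$
$I = 32$ ($I = -32 - \left(-36 - 28\right) = -32 - -64 = -32 + 64 = 32$)
$I J{\left(-11 \right)} + \left(S{\left(-4 \right)} - 39\right) = 32 \sqrt{2 - 11} + \left(\left(-2 + 2 \left(-4\right)\right) - 39\right) = 32 \sqrt{-9} - 49 = 32 \cdot 3 i - 49 = 96 i - 49 = -49 + 96 i$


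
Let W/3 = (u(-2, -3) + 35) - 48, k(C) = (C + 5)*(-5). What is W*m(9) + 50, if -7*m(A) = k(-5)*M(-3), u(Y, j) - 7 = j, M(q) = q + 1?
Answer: 50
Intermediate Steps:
M(q) = 1 + q
k(C) = -25 - 5*C (k(C) = (5 + C)*(-5) = -25 - 5*C)
u(Y, j) = 7 + j
m(A) = 0 (m(A) = -(-25 - 5*(-5))*(1 - 3)/7 = -(-25 + 25)*(-2)/7 = -0*(-2) = -⅐*0 = 0)
W = -27 (W = 3*(((7 - 3) + 35) - 48) = 3*((4 + 35) - 48) = 3*(39 - 48) = 3*(-9) = -27)
W*m(9) + 50 = -27*0 + 50 = 0 + 50 = 50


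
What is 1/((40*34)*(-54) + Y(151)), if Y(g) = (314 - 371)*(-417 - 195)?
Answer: -1/38556 ≈ -2.5936e-5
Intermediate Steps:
Y(g) = 34884 (Y(g) = -57*(-612) = 34884)
1/((40*34)*(-54) + Y(151)) = 1/((40*34)*(-54) + 34884) = 1/(1360*(-54) + 34884) = 1/(-73440 + 34884) = 1/(-38556) = -1/38556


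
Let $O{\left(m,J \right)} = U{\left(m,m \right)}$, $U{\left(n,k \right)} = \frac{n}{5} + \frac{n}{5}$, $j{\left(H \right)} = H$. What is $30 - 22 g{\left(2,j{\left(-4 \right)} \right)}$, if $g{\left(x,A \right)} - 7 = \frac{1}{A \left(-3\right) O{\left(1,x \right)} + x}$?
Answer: $- \frac{2163}{17} \approx -127.24$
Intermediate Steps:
$U{\left(n,k \right)} = \frac{2 n}{5}$ ($U{\left(n,k \right)} = n \frac{1}{5} + n \frac{1}{5} = \frac{n}{5} + \frac{n}{5} = \frac{2 n}{5}$)
$O{\left(m,J \right)} = \frac{2 m}{5}$
$g{\left(x,A \right)} = 7 + \frac{1}{x - \frac{6 A}{5}}$ ($g{\left(x,A \right)} = 7 + \frac{1}{A \left(-3\right) \frac{2}{5} \cdot 1 + x} = 7 + \frac{1}{- 3 A \frac{2}{5} + x} = 7 + \frac{1}{- \frac{6 A}{5} + x} = 7 + \frac{1}{x - \frac{6 A}{5}}$)
$30 - 22 g{\left(2,j{\left(-4 \right)} \right)} = 30 - 22 \frac{-5 - 70 + 42 \left(-4\right)}{\left(-5\right) 2 + 6 \left(-4\right)} = 30 - 22 \frac{-5 - 70 - 168}{-10 - 24} = 30 - 22 \frac{1}{-34} \left(-243\right) = 30 - 22 \left(\left(- \frac{1}{34}\right) \left(-243\right)\right) = 30 - \frac{2673}{17} = - \frac{2163}{17}$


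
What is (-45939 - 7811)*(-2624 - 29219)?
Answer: 1711561250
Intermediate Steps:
(-45939 - 7811)*(-2624 - 29219) = -53750*(-31843) = 1711561250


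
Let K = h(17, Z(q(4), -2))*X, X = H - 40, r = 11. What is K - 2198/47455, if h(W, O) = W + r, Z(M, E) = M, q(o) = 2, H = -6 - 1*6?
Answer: -69096678/47455 ≈ -1456.0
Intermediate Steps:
H = -12 (H = -6 - 6 = -12)
h(W, O) = 11 + W (h(W, O) = W + 11 = 11 + W)
X = -52 (X = -12 - 40 = -52)
K = -1456 (K = (11 + 17)*(-52) = 28*(-52) = -1456)
K - 2198/47455 = -1456 - 2198/47455 = -69096678/47455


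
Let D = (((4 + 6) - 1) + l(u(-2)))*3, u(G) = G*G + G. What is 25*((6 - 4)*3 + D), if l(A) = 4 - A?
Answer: 975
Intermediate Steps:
u(G) = G + G² (u(G) = G² + G = G + G²)
D = 33 (D = (((4 + 6) - 1) + (4 - (-2)*(1 - 2)))*3 = ((10 - 1) + (4 - (-2)*(-1)))*3 = (9 + (4 - 1*2))*3 = (9 + (4 - 2))*3 = (9 + 2)*3 = 11*3 = 33)
25*((6 - 4)*3 + D) = 25*((6 - 4)*3 + 33) = 25*(2*3 + 33) = 25*(6 + 33) = 25*39 = 975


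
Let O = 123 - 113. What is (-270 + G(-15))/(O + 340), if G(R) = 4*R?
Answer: -33/35 ≈ -0.94286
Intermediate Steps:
O = 10
(-270 + G(-15))/(O + 340) = (-270 + 4*(-15))/(10 + 340) = (-270 - 60)/350 = -330*1/350 = -33/35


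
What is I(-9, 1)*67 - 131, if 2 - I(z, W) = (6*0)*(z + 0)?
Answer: 3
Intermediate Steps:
I(z, W) = 2 (I(z, W) = 2 - 6*0*(z + 0) = 2 - 0*z = 2 - 1*0 = 2 + 0 = 2)
I(-9, 1)*67 - 131 = 2*67 - 131 = 134 - 131 = 3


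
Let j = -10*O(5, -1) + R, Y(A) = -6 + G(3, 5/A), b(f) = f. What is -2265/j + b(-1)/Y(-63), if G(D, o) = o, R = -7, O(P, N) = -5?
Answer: -864786/16469 ≈ -52.510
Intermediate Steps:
Y(A) = -6 + 5/A
j = 43 (j = -10*(-5) - 7 = 50 - 7 = 43)
-2265/j + b(-1)/Y(-63) = -2265/43 - 1/(-6 + 5/(-63)) = -2265*1/43 - 1/(-6 + 5*(-1/63)) = -2265/43 - 1/(-6 - 5/63) = -2265/43 - 1/(-383/63) = -2265/43 - 1*(-63/383) = -2265/43 + 63/383 = -864786/16469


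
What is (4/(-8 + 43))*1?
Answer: 4/35 ≈ 0.11429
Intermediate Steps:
(4/(-8 + 43))*1 = (4/35)*1 = 4/35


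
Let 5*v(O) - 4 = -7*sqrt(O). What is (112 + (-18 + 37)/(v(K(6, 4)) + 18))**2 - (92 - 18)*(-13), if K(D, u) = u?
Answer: 3525993/256 ≈ 13773.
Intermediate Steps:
v(O) = 4/5 - 7*sqrt(O)/5 (v(O) = 4/5 + (-7*sqrt(O))/5 = 4/5 - 7*sqrt(O)/5)
(112 + (-18 + 37)/(v(K(6, 4)) + 18))**2 - (92 - 18)*(-13) = (112 + (-18 + 37)/((4/5 - 7*sqrt(4)/5) + 18))**2 - (92 - 18)*(-13) = (112 + 19/((4/5 - 7/5*2) + 18))**2 - 74*(-13) = (112 + 19/((4/5 - 14/5) + 18))**2 - 1*(-962) = (112 + 19/(-2 + 18))**2 + 962 = (112 + 19/16)**2 + 962 = (1811/16)**2 + 962 = 3279721/256 + 962 = 3525993/256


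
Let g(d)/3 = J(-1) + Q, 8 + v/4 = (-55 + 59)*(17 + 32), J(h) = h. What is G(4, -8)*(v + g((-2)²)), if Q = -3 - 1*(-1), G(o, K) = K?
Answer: -5944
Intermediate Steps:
Q = -2 (Q = -3 + 1 = -2)
v = 752 (v = -32 + 4*((-55 + 59)*(17 + 32)) = -32 + 4*(4*49) = -32 + 4*196 = -32 + 784 = 752)
g(d) = -9 (g(d) = 3*(-1 - 2) = 3*(-3) = -9)
G(4, -8)*(v + g((-2)²)) = -8*(752 - 9) = -8*743 = -5944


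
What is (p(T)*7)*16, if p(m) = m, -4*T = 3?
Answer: -84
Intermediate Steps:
T = -3/4 (T = -1/4*3 = -3/4 ≈ -0.75000)
(p(T)*7)*16 = -3/4*7*16 = -21/4*16 = -84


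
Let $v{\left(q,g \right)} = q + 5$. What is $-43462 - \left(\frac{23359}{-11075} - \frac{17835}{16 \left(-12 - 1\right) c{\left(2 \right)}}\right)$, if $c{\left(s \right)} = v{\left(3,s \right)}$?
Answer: $- \frac{801111158849}{18428800} \approx -43471.0$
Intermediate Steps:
$v{\left(q,g \right)} = 5 + q$
$c{\left(s \right)} = 8$ ($c{\left(s \right)} = 5 + 3 = 8$)
$-43462 - \left(\frac{23359}{-11075} - \frac{17835}{16 \left(-12 - 1\right) c{\left(2 \right)}}\right) = -43462 - \left(\frac{23359}{-11075} - \frac{17835}{16 \left(-12 - 1\right) 8}\right) = -43462 - \left(23359 \left(- \frac{1}{11075}\right) - \frac{17835}{16 \left(-13\right) 8}\right) = -43462 - \left(- \frac{23359}{11075} - \frac{17835}{\left(-208\right) 8}\right) = -43462 - \left(- \frac{23359}{11075} - \frac{17835}{-1664}\right) = -43462 - \left(- \frac{23359}{11075} - - \frac{17835}{1664}\right) = -43462 - \left(- \frac{23359}{11075} + \frac{17835}{1664}\right) = -43462 - \frac{158653249}{18428800} = - \frac{801111158849}{18428800}$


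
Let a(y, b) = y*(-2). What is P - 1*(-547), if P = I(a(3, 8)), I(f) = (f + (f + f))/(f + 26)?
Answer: 5461/10 ≈ 546.10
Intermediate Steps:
a(y, b) = -2*y
I(f) = 3*f/(26 + f) (I(f) = (f + 2*f)/(26 + f) = (3*f)/(26 + f) = 3*f/(26 + f))
P = -9/10 (P = 3*(-2*3)/(26 - 2*3) = 3*(-6)/(26 - 6) = 3*(-6)/20 = 3*(-6)*(1/20) = -9/10 ≈ -0.90000)
P - 1*(-547) = -9/10 - 1*(-547) = -9/10 + 547 = 5461/10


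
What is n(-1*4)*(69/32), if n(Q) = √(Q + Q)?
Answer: 69*I*√2/16 ≈ 6.0988*I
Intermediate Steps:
n(Q) = √2*√Q (n(Q) = √(2*Q) = √2*√Q)
n(-1*4)*(69/32) = (√2*√(-1*4))*(69/32) = (√2*√(-4))*(69*(1/32)) = (√2*(2*I))*(69/32) = (2*I*√2)*(69/32) = 69*I*√2/16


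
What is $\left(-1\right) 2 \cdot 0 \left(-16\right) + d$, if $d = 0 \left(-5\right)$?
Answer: $0$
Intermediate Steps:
$d = 0$
$\left(-1\right) 2 \cdot 0 \left(-16\right) + d = \left(-1\right) 2 \cdot 0 \left(-16\right) + 0 = \left(-2\right) 0 \left(-16\right) + 0 = 0 \left(-16\right) + 0 = 0 + 0 = 0$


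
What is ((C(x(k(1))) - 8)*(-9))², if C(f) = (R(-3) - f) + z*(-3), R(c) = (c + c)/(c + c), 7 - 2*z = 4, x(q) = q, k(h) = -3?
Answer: 23409/4 ≈ 5852.3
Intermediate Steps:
z = 3/2 (z = 7/2 - ½*4 = 7/2 - 2 = 3/2 ≈ 1.5000)
R(c) = 1 (R(c) = (2*c)/((2*c)) = (2*c)*(1/(2*c)) = 1)
C(f) = -7/2 - f (C(f) = (1 - f) + (3/2)*(-3) = (1 - f) - 9/2 = -7/2 - f)
((C(x(k(1))) - 8)*(-9))² = (((-7/2 - 1*(-3)) - 8)*(-9))² = (((-7/2 + 3) - 8)*(-9))² = ((-½ - 8)*(-9))² = (-17/2*(-9))² = (153/2)² = 23409/4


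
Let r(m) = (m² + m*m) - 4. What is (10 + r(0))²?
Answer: 36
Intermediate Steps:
r(m) = -4 + 2*m² (r(m) = (m² + m²) - 4 = 2*m² - 4 = -4 + 2*m²)
(10 + r(0))² = (10 + (-4 + 2*0²))² = (10 + (-4 + 2*0))² = (10 + (-4 + 0))² = (10 - 4)² = 6² = 36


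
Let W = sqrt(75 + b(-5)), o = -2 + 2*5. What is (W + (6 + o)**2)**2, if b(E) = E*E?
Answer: 42436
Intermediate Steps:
b(E) = E**2
o = 8 (o = -2 + 10 = 8)
W = 10 (W = sqrt(75 + (-5)**2) = sqrt(75 + 25) = sqrt(100) = 10)
(W + (6 + o)**2)**2 = (10 + (6 + 8)**2)**2 = (10 + 14**2)**2 = (10 + 196)**2 = 206**2 = 42436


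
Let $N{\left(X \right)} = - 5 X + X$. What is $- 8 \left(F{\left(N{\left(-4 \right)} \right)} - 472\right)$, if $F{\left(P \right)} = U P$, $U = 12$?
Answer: $2240$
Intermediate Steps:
$N{\left(X \right)} = - 4 X$
$F{\left(P \right)} = 12 P$
$- 8 \left(F{\left(N{\left(-4 \right)} \right)} - 472\right) = - 8 \left(12 \left(\left(-4\right) \left(-4\right)\right) - 472\right) = - 8 \left(12 \cdot 16 - 472\right) = - 8 \left(192 - 472\right) = \left(-8\right) \left(-280\right) = 2240$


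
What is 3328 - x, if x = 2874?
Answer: 454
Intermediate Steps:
3328 - x = 3328 - 1*2874 = 3328 - 2874 = 454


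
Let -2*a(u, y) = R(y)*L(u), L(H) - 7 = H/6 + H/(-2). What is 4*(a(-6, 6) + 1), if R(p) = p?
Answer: -104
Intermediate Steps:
L(H) = 7 - H/3 (L(H) = 7 + (H/6 + H/(-2)) = 7 + (H*(⅙) + H*(-½)) = 7 + (H/6 - H/2) = 7 - H/3)
a(u, y) = -y*(7 - u/3)/2
4*(a(-6, 6) + 1) = 4*((⅙)*6*(-21 - 6) + 1) = 4*((⅙)*6*(-27) + 1) = 4*(-27 + 1) = 4*(-26) = -104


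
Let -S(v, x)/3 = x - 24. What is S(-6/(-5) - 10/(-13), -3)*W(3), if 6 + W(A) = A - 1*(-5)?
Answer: 162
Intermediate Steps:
S(v, x) = 72 - 3*x (S(v, x) = -3*(x - 24) = -3*(-24 + x) = 72 - 3*x)
W(A) = -1 + A (W(A) = -6 + (A - 1*(-5)) = -6 + (A + 5) = -6 + (5 + A) = -1 + A)
S(-6/(-5) - 10/(-13), -3)*W(3) = (72 - 3*(-3))*(-1 + 3) = (72 + 9)*2 = 81*2 = 162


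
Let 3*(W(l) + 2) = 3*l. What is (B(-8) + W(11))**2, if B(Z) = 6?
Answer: 225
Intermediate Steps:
W(l) = -2 + l (W(l) = -2 + (3*l)/3 = -2 + l)
(B(-8) + W(11))**2 = (6 + (-2 + 11))**2 = (6 + 9)**2 = 15**2 = 225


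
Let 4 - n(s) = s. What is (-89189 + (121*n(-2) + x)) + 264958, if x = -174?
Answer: 176321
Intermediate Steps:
n(s) = 4 - s
(-89189 + (121*n(-2) + x)) + 264958 = (-89189 + (121*(4 - 1*(-2)) - 174)) + 264958 = (-89189 + (121*(4 + 2) - 174)) + 264958 = (-89189 + (121*6 - 174)) + 264958 = (-89189 + (726 - 174)) + 264958 = (-89189 + 552) + 264958 = -88637 + 264958 = 176321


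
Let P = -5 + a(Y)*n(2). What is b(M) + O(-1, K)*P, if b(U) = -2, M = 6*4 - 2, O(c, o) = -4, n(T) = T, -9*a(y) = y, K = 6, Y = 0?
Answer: 18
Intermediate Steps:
a(y) = -y/9
M = 22 (M = 24 - 2 = 22)
P = -5 (P = -5 - ⅑*0*2 = -5 + 0*2 = -5 + 0 = -5)
b(M) + O(-1, K)*P = -2 - 4*(-5) = -2 + 20 = 18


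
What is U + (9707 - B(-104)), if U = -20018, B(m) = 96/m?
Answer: -134031/13 ≈ -10310.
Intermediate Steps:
U + (9707 - B(-104)) = -20018 + (9707 - 96/(-104)) = -20018 + (9707 - 96*(-1)/104) = -20018 + (9707 - 1*(-12/13)) = -20018 + (9707 + 12/13) = -20018 + 126203/13 = -134031/13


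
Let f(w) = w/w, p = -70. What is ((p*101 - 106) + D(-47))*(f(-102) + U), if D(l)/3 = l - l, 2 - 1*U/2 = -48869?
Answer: -701403768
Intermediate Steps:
U = 97742 (U = 4 - 2*(-48869) = 4 + 97738 = 97742)
f(w) = 1
D(l) = 0 (D(l) = 3*(l - l) = 3*0 = 0)
((p*101 - 106) + D(-47))*(f(-102) + U) = ((-70*101 - 106) + 0)*(1 + 97742) = ((-7070 - 106) + 0)*97743 = (-7176 + 0)*97743 = -7176*97743 = -701403768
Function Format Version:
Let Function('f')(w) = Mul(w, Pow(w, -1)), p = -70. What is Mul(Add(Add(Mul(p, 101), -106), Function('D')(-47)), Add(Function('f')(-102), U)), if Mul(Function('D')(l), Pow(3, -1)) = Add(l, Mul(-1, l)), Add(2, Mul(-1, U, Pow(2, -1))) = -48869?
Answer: -701403768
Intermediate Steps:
U = 97742 (U = Add(4, Mul(-2, -48869)) = Add(4, 97738) = 97742)
Function('f')(w) = 1
Function('D')(l) = 0 (Function('D')(l) = Mul(3, Add(l, Mul(-1, l))) = Mul(3, 0) = 0)
Mul(Add(Add(Mul(p, 101), -106), Function('D')(-47)), Add(Function('f')(-102), U)) = Mul(Add(Add(Mul(-70, 101), -106), 0), Add(1, 97742)) = Mul(Add(Add(-7070, -106), 0), 97743) = Mul(Add(-7176, 0), 97743) = Mul(-7176, 97743) = -701403768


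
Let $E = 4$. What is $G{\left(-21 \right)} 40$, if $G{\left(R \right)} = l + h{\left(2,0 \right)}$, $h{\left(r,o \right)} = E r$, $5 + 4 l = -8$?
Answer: $190$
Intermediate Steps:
$l = - \frac{13}{4}$ ($l = - \frac{5}{4} + \frac{1}{4} \left(-8\right) = - \frac{5}{4} - 2 = - \frac{13}{4} \approx -3.25$)
$h{\left(r,o \right)} = 4 r$
$G{\left(R \right)} = \frac{19}{4}$ ($G{\left(R \right)} = - \frac{13}{4} + 4 \cdot 2 = - \frac{13}{4} + 8 = \frac{19}{4}$)
$G{\left(-21 \right)} 40 = \frac{19}{4} \cdot 40 = 190$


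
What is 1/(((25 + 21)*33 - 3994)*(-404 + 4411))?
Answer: -1/9921332 ≈ -1.0079e-7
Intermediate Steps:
1/(((25 + 21)*33 - 3994)*(-404 + 4411)) = 1/((46*33 - 3994)*4007) = 1/((1518 - 3994)*4007) = 1/(-2476*4007) = 1/(-9921332) = -1/9921332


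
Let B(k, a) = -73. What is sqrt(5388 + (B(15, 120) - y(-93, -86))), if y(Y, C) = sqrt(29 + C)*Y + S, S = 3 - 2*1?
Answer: sqrt(5314 + 93*I*sqrt(57)) ≈ 73.055 + 4.8055*I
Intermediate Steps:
S = 1 (S = 3 - 2 = 1)
y(Y, C) = 1 + Y*sqrt(29 + C) (y(Y, C) = sqrt(29 + C)*Y + 1 = Y*sqrt(29 + C) + 1 = 1 + Y*sqrt(29 + C))
sqrt(5388 + (B(15, 120) - y(-93, -86))) = sqrt(5388 + (-73 - (1 - 93*sqrt(29 - 86)))) = sqrt(5388 + (-73 - (1 - 93*I*sqrt(57)))) = sqrt(5388 + (-73 + (-1 + 93*I*sqrt(57)))) = sqrt(5388 + (-74 + 93*I*sqrt(57))) = sqrt(5314 + 93*I*sqrt(57))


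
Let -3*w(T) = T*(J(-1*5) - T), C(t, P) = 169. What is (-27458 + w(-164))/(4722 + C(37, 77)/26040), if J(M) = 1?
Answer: -480125520/122961049 ≈ -3.9047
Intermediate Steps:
w(T) = -T*(1 - T)/3
(-27458 + w(-164))/(4722 + C(37, 77)/26040) = (-27458 + (⅓)*(-164)*(-1 - 164))/(4722 + 169/26040) = (-27458 + (⅓)*(-164)*(-165))/(4722 + 169*(1/26040)) = (-27458 + 9020)/(4722 + 169/26040) = -18438/122961049/26040 = -18438*26040/122961049 = -480125520/122961049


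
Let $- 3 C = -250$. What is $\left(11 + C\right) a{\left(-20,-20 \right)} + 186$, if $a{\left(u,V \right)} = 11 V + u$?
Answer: $-22454$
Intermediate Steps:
$C = \frac{250}{3}$ ($C = \left(- \frac{1}{3}\right) \left(-250\right) = \frac{250}{3} \approx 83.333$)
$a{\left(u,V \right)} = u + 11 V$
$\left(11 + C\right) a{\left(-20,-20 \right)} + 186 = \left(11 + \frac{250}{3}\right) \left(-20 + 11 \left(-20\right)\right) + 186 = \frac{283 \left(-20 - 220\right)}{3} + 186 = \frac{283}{3} \left(-240\right) + 186 = -22640 + 186 = -22454$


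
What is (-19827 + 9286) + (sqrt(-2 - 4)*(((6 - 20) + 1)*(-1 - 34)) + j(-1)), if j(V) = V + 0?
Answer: -10542 + 455*I*sqrt(6) ≈ -10542.0 + 1114.5*I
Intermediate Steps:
j(V) = V
(-19827 + 9286) + (sqrt(-2 - 4)*(((6 - 20) + 1)*(-1 - 34)) + j(-1)) = (-19827 + 9286) + (sqrt(-2 - 4)*(((6 - 20) + 1)*(-1 - 34)) - 1) = -10541 + (sqrt(-6)*((-14 + 1)*(-35)) - 1) = -10541 + ((I*sqrt(6))*(-13*(-35)) - 1) = -10541 + ((I*sqrt(6))*455 - 1) = -10541 + (455*I*sqrt(6) - 1) = -10541 + (-1 + 455*I*sqrt(6)) = -10542 + 455*I*sqrt(6)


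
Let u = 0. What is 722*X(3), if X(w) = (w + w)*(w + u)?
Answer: 12996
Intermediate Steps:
X(w) = 2*w² (X(w) = (w + w)*(w + 0) = (2*w)*w = 2*w²)
722*X(3) = 722*(2*3²) = 722*(2*9) = 722*18 = 12996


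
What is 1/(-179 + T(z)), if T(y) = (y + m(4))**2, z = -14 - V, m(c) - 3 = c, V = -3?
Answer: -1/163 ≈ -0.0061350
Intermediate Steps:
m(c) = 3 + c
z = -11 (z = -14 - 1*(-3) = -14 + 3 = -11)
T(y) = (7 + y)**2 (T(y) = (y + (3 + 4))**2 = (y + 7)**2 = (7 + y)**2)
1/(-179 + T(z)) = 1/(-179 + (7 - 11)**2) = 1/(-179 + (-4)**2) = 1/(-179 + 16) = 1/(-163) = -1/163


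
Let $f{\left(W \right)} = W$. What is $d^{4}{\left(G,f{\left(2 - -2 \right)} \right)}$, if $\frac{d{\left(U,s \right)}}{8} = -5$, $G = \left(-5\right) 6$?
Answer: $2560000$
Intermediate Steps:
$G = -30$
$d{\left(U,s \right)} = -40$ ($d{\left(U,s \right)} = 8 \left(-5\right) = -40$)
$d^{4}{\left(G,f{\left(2 - -2 \right)} \right)} = \left(-40\right)^{4} = 2560000$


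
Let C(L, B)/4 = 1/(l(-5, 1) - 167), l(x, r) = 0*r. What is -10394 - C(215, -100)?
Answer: -1735794/167 ≈ -10394.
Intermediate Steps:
l(x, r) = 0
C(L, B) = -4/167 (C(L, B) = 4/(0 - 167) = 4/(-167) = 4*(-1/167) = -4/167)
-10394 - C(215, -100) = -10394 - 1*(-4/167) = -10394 + 4/167 = -1735794/167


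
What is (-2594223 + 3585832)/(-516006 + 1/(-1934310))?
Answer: -1918079204790/998115565861 ≈ -1.9217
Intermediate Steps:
(-2594223 + 3585832)/(-516006 + 1/(-1934310)) = 991609/(-516006 - 1/1934310) = 991609/(-998115565861/1934310) = 991609*(-1934310/998115565861) = -1918079204790/998115565861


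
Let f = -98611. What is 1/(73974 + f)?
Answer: -1/24637 ≈ -4.0589e-5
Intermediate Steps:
1/(73974 + f) = 1/(73974 - 98611) = 1/(-24637) = -1/24637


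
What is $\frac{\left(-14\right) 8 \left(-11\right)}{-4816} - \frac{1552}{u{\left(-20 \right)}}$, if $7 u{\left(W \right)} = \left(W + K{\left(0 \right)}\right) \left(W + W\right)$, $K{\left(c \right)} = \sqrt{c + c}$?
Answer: $- \frac{29747}{2150} \approx -13.836$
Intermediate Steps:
$K{\left(c \right)} = \sqrt{2} \sqrt{c}$ ($K{\left(c \right)} = \sqrt{2 c} = \sqrt{2} \sqrt{c}$)
$u{\left(W \right)} = \frac{2 W^{2}}{7}$ ($u{\left(W \right)} = \frac{\left(W + \sqrt{2} \sqrt{0}\right) \left(W + W\right)}{7} = \frac{\left(W + \sqrt{2} \cdot 0\right) 2 W}{7} = \frac{\left(W + 0\right) 2 W}{7} = \frac{W 2 W}{7} = \frac{2 W^{2}}{7}$)
$\frac{\left(-14\right) 8 \left(-11\right)}{-4816} - \frac{1552}{u{\left(-20 \right)}} = \frac{\left(-14\right) 8 \left(-11\right)}{-4816} - \frac{1552}{\frac{2}{7} \left(-20\right)^{2}} = \left(-112\right) \left(-11\right) \left(- \frac{1}{4816}\right) - \frac{1552}{\frac{2}{7} \cdot 400} = 1232 \left(- \frac{1}{4816}\right) - \frac{1552}{\frac{800}{7}} = - \frac{11}{43} - \frac{679}{50} = - \frac{29747}{2150}$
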